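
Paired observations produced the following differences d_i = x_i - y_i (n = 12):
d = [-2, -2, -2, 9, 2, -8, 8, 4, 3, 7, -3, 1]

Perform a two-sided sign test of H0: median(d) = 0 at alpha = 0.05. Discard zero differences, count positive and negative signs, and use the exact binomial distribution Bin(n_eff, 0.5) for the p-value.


Step 1: Discard zero differences. Original n = 12; n_eff = number of nonzero differences = 12.
Nonzero differences (with sign): -2, -2, -2, +9, +2, -8, +8, +4, +3, +7, -3, +1
Step 2: Count signs: positive = 7, negative = 5.
Step 3: Under H0: P(positive) = 0.5, so the number of positives S ~ Bin(12, 0.5).
Step 4: Two-sided exact p-value = sum of Bin(12,0.5) probabilities at or below the observed probability = 0.774414.
Step 5: alpha = 0.05. fail to reject H0.

n_eff = 12, pos = 7, neg = 5, p = 0.774414, fail to reject H0.


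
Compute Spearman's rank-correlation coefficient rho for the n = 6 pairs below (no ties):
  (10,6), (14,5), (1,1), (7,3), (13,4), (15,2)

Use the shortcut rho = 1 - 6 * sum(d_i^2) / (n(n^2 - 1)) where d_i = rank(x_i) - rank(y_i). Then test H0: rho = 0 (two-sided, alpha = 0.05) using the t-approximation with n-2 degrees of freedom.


Step 1: Rank x and y separately (midranks; no ties here).
rank(x): 10->3, 14->5, 1->1, 7->2, 13->4, 15->6
rank(y): 6->6, 5->5, 1->1, 3->3, 4->4, 2->2
Step 2: d_i = R_x(i) - R_y(i); compute d_i^2.
  (3-6)^2=9, (5-5)^2=0, (1-1)^2=0, (2-3)^2=1, (4-4)^2=0, (6-2)^2=16
sum(d^2) = 26.
Step 3: rho = 1 - 6*26 / (6*(6^2 - 1)) = 1 - 156/210 = 0.257143.
Step 4: Under H0, t = rho * sqrt((n-2)/(1-rho^2)) = 0.5322 ~ t(4).
Step 5: Two-sided p-value from the t-distribution with 4 df = 0.622787.
Step 6: alpha = 0.05. fail to reject H0.

rho = 0.2571, p = 0.622787, fail to reject H0 at alpha = 0.05.


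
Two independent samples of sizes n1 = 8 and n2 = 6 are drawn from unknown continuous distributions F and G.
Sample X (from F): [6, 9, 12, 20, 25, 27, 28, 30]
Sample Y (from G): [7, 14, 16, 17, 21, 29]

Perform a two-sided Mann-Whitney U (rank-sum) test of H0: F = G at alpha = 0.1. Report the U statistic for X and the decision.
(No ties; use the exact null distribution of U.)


Step 1: Combine and sort all 14 observations; assign midranks.
sorted (value, group): (6,X), (7,Y), (9,X), (12,X), (14,Y), (16,Y), (17,Y), (20,X), (21,Y), (25,X), (27,X), (28,X), (29,Y), (30,X)
ranks: 6->1, 7->2, 9->3, 12->4, 14->5, 16->6, 17->7, 20->8, 21->9, 25->10, 27->11, 28->12, 29->13, 30->14
Step 2: Rank sum for X: R1 = 1 + 3 + 4 + 8 + 10 + 11 + 12 + 14 = 63.
Step 3: U_X = R1 - n1(n1+1)/2 = 63 - 8*9/2 = 63 - 36 = 27.
       U_Y = n1*n2 - U_X = 48 - 27 = 21.
Step 4: No ties, so the exact null distribution of U (based on enumerating the C(14,8) = 3003 equally likely rank assignments) gives the two-sided p-value.
Step 5: p-value = 0.754579; compare to alpha = 0.1. fail to reject H0.

U_X = 27, p = 0.754579, fail to reject H0 at alpha = 0.1.


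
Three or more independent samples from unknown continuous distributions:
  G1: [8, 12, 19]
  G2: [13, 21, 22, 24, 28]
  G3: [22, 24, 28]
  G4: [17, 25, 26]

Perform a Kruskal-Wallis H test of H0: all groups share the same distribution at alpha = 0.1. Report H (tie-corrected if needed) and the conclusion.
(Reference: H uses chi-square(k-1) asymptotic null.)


Step 1: Combine all N = 14 observations and assign midranks.
sorted (value, group, rank): (8,G1,1), (12,G1,2), (13,G2,3), (17,G4,4), (19,G1,5), (21,G2,6), (22,G2,7.5), (22,G3,7.5), (24,G2,9.5), (24,G3,9.5), (25,G4,11), (26,G4,12), (28,G2,13.5), (28,G3,13.5)
Step 2: Sum ranks within each group.
R_1 = 8 (n_1 = 3)
R_2 = 39.5 (n_2 = 5)
R_3 = 30.5 (n_3 = 3)
R_4 = 27 (n_4 = 3)
Step 3: H = 12/(N(N+1)) * sum(R_i^2/n_i) - 3(N+1)
     = 12/(14*15) * (8^2/3 + 39.5^2/5 + 30.5^2/3 + 27^2/3) - 3*15
     = 0.057143 * 886.467 - 45
     = 5.655238.
Step 4: Ties present; correction factor C = 1 - 18/(14^3 - 14) = 0.993407. Corrected H = 5.655238 / 0.993407 = 5.692773.
Step 5: Under H0, H ~ chi^2(3); p-value = 0.127553.
Step 6: alpha = 0.1. fail to reject H0.

H = 5.6928, df = 3, p = 0.127553, fail to reject H0.


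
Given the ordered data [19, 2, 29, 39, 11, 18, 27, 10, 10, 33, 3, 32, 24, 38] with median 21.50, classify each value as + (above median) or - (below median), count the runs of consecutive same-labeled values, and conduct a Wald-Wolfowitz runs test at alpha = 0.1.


Step 1: Compute median = 21.50; label A = above, B = below.
Labels in order: BBAABBABBABAAA  (n_A = 7, n_B = 7)
Step 2: Count runs R = 8.
Step 3: Under H0 (random ordering), E[R] = 2*n_A*n_B/(n_A+n_B) + 1 = 2*7*7/14 + 1 = 8.0000.
        Var[R] = 2*n_A*n_B*(2*n_A*n_B - n_A - n_B) / ((n_A+n_B)^2 * (n_A+n_B-1)) = 8232/2548 = 3.2308.
        SD[R] = 1.7974.
Step 4: R = E[R], so z = 0 with no continuity correction.
Step 5: Two-sided p-value via normal approximation = 2*(1 - Phi(|z|)) = 1.000000.
Step 6: alpha = 0.1. fail to reject H0.

R = 8, z = 0.0000, p = 1.000000, fail to reject H0.


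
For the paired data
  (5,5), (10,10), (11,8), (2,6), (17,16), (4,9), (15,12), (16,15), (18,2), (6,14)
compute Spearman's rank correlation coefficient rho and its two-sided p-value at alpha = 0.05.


Step 1: Rank x and y separately (midranks; no ties here).
rank(x): 5->3, 10->5, 11->6, 2->1, 17->9, 4->2, 15->7, 16->8, 18->10, 6->4
rank(y): 5->2, 10->6, 8->4, 6->3, 16->10, 9->5, 12->7, 15->9, 2->1, 14->8
Step 2: d_i = R_x(i) - R_y(i); compute d_i^2.
  (3-2)^2=1, (5-6)^2=1, (6-4)^2=4, (1-3)^2=4, (9-10)^2=1, (2-5)^2=9, (7-7)^2=0, (8-9)^2=1, (10-1)^2=81, (4-8)^2=16
sum(d^2) = 118.
Step 3: rho = 1 - 6*118 / (10*(10^2 - 1)) = 1 - 708/990 = 0.284848.
Step 4: Under H0, t = rho * sqrt((n-2)/(1-rho^2)) = 0.8405 ~ t(8).
Step 5: Two-sided p-value from the t-distribution with 8 df = 0.425038.
Step 6: alpha = 0.05. fail to reject H0.

rho = 0.2848, p = 0.425038, fail to reject H0 at alpha = 0.05.


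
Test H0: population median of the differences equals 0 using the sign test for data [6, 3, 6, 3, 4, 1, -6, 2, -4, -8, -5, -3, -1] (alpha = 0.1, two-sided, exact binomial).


Step 1: Discard zero differences. Original n = 13; n_eff = number of nonzero differences = 13.
Nonzero differences (with sign): +6, +3, +6, +3, +4, +1, -6, +2, -4, -8, -5, -3, -1
Step 2: Count signs: positive = 7, negative = 6.
Step 3: Under H0: P(positive) = 0.5, so the number of positives S ~ Bin(13, 0.5).
Step 4: Two-sided exact p-value = sum of Bin(13,0.5) probabilities at or below the observed probability = 1.000000.
Step 5: alpha = 0.1. fail to reject H0.

n_eff = 13, pos = 7, neg = 6, p = 1.000000, fail to reject H0.


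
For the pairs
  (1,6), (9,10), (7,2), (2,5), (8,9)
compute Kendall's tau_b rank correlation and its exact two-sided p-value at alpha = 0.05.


Step 1: Enumerate the 10 unordered pairs (i,j) with i<j and classify each by sign(x_j-x_i) * sign(y_j-y_i).
  (1,2):dx=+8,dy=+4->C; (1,3):dx=+6,dy=-4->D; (1,4):dx=+1,dy=-1->D; (1,5):dx=+7,dy=+3->C
  (2,3):dx=-2,dy=-8->C; (2,4):dx=-7,dy=-5->C; (2,5):dx=-1,dy=-1->C; (3,4):dx=-5,dy=+3->D
  (3,5):dx=+1,dy=+7->C; (4,5):dx=+6,dy=+4->C
Step 2: C = 7, D = 3, total pairs = 10.
Step 3: tau = (C - D)/(n(n-1)/2) = (7 - 3)/10 = 0.400000.
Step 4: Exact two-sided p-value (enumerate n! = 120 permutations of y under H0): p = 0.483333.
Step 5: alpha = 0.05. fail to reject H0.

tau_b = 0.4000 (C=7, D=3), p = 0.483333, fail to reject H0.


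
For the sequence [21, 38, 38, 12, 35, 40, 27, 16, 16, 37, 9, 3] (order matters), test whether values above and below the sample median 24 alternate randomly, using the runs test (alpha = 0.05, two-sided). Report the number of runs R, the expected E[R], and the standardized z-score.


Step 1: Compute median = 24; label A = above, B = below.
Labels in order: BAABAAABBABB  (n_A = 6, n_B = 6)
Step 2: Count runs R = 7.
Step 3: Under H0 (random ordering), E[R] = 2*n_A*n_B/(n_A+n_B) + 1 = 2*6*6/12 + 1 = 7.0000.
        Var[R] = 2*n_A*n_B*(2*n_A*n_B - n_A - n_B) / ((n_A+n_B)^2 * (n_A+n_B-1)) = 4320/1584 = 2.7273.
        SD[R] = 1.6514.
Step 4: R = E[R], so z = 0 with no continuity correction.
Step 5: Two-sided p-value via normal approximation = 2*(1 - Phi(|z|)) = 1.000000.
Step 6: alpha = 0.05. fail to reject H0.

R = 7, z = 0.0000, p = 1.000000, fail to reject H0.


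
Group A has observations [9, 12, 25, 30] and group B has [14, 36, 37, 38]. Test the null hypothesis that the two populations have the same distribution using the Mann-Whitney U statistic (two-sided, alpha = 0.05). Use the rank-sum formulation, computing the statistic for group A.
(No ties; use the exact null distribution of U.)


Step 1: Combine and sort all 8 observations; assign midranks.
sorted (value, group): (9,X), (12,X), (14,Y), (25,X), (30,X), (36,Y), (37,Y), (38,Y)
ranks: 9->1, 12->2, 14->3, 25->4, 30->5, 36->6, 37->7, 38->8
Step 2: Rank sum for X: R1 = 1 + 2 + 4 + 5 = 12.
Step 3: U_X = R1 - n1(n1+1)/2 = 12 - 4*5/2 = 12 - 10 = 2.
       U_Y = n1*n2 - U_X = 16 - 2 = 14.
Step 4: No ties, so the exact null distribution of U (based on enumerating the C(8,4) = 70 equally likely rank assignments) gives the two-sided p-value.
Step 5: p-value = 0.114286; compare to alpha = 0.05. fail to reject H0.

U_X = 2, p = 0.114286, fail to reject H0 at alpha = 0.05.


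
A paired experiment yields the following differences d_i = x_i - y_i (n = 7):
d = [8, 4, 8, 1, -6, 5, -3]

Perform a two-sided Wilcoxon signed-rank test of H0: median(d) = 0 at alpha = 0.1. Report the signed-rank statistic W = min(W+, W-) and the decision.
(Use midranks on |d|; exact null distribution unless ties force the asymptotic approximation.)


Step 1: Drop any zero differences (none here) and take |d_i|.
|d| = [8, 4, 8, 1, 6, 5, 3]
Step 2: Midrank |d_i| (ties get averaged ranks).
ranks: |8|->6.5, |4|->3, |8|->6.5, |1|->1, |6|->5, |5|->4, |3|->2
Step 3: Attach original signs; sum ranks with positive sign and with negative sign.
W+ = 6.5 + 3 + 6.5 + 1 + 4 = 21
W- = 5 + 2 = 7
(Check: W+ + W- = 28 should equal n(n+1)/2 = 28.)
Step 4: Test statistic W = min(W+, W-) = 7.
Step 5: Ties in |d|, so use the tie-corrected normal approximation.
        E[W] = n(n+1)/4 = 7*8/4 = 14.
        Tie groups: |d|=8 (t=2); sum(t^3 - t) = 6.
        Var[W] = n(n+1)(2n+1)/24 - sum(t^3-t)/48 = 840/24 - 6/48 = 34.875.
        z = (W - E[W]) / sqrt(Var[W]) = (7 - 14) / 5.9055 = -1.1853.
        Two-sided p = 2*Phi(z) = 0.235885.
Step 6: alpha = 0.1. fail to reject H0.

W+ = 21, W- = 7, W = min = 7, p = 0.235885, fail to reject H0.


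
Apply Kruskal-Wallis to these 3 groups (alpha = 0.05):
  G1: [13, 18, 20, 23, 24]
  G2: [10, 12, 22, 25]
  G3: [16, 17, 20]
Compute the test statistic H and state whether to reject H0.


Step 1: Combine all N = 12 observations and assign midranks.
sorted (value, group, rank): (10,G2,1), (12,G2,2), (13,G1,3), (16,G3,4), (17,G3,5), (18,G1,6), (20,G1,7.5), (20,G3,7.5), (22,G2,9), (23,G1,10), (24,G1,11), (25,G2,12)
Step 2: Sum ranks within each group.
R_1 = 37.5 (n_1 = 5)
R_2 = 24 (n_2 = 4)
R_3 = 16.5 (n_3 = 3)
Step 3: H = 12/(N(N+1)) * sum(R_i^2/n_i) - 3(N+1)
     = 12/(12*13) * (37.5^2/5 + 24^2/4 + 16.5^2/3) - 3*13
     = 0.076923 * 516 - 39
     = 0.692308.
Step 4: Ties present; correction factor C = 1 - 6/(12^3 - 12) = 0.996503. Corrected H = 0.692308 / 0.996503 = 0.694737.
Step 5: Under H0, H ~ chi^2(2); p-value = 0.706545.
Step 6: alpha = 0.05. fail to reject H0.

H = 0.6947, df = 2, p = 0.706545, fail to reject H0.


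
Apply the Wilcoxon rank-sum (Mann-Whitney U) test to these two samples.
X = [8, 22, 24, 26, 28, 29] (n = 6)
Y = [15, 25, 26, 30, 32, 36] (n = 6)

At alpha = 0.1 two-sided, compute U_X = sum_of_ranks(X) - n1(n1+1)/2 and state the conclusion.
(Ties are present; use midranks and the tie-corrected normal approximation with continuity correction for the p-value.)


Step 1: Combine and sort all 12 observations; assign midranks.
sorted (value, group): (8,X), (15,Y), (22,X), (24,X), (25,Y), (26,X), (26,Y), (28,X), (29,X), (30,Y), (32,Y), (36,Y)
ranks: 8->1, 15->2, 22->3, 24->4, 25->5, 26->6.5, 26->6.5, 28->8, 29->9, 30->10, 32->11, 36->12
Step 2: Rank sum for X: R1 = 1 + 3 + 4 + 6.5 + 8 + 9 = 31.5.
Step 3: U_X = R1 - n1(n1+1)/2 = 31.5 - 6*7/2 = 31.5 - 21 = 10.5.
       U_Y = n1*n2 - U_X = 36 - 10.5 = 25.5.
Step 4: Ties are present, so use the tie-corrected normal approximation (with continuity correction) for the p-value.
Step 5: p-value = 0.261496; compare to alpha = 0.1. fail to reject H0.

U_X = 10.5, p = 0.261496, fail to reject H0 at alpha = 0.1.


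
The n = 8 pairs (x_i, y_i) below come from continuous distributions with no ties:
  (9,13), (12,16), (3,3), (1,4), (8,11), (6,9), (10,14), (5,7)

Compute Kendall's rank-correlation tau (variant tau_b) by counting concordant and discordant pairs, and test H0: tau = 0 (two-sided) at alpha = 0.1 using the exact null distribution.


Step 1: Enumerate the 28 unordered pairs (i,j) with i<j and classify each by sign(x_j-x_i) * sign(y_j-y_i).
  (1,2):dx=+3,dy=+3->C; (1,3):dx=-6,dy=-10->C; (1,4):dx=-8,dy=-9->C; (1,5):dx=-1,dy=-2->C
  (1,6):dx=-3,dy=-4->C; (1,7):dx=+1,dy=+1->C; (1,8):dx=-4,dy=-6->C; (2,3):dx=-9,dy=-13->C
  (2,4):dx=-11,dy=-12->C; (2,5):dx=-4,dy=-5->C; (2,6):dx=-6,dy=-7->C; (2,7):dx=-2,dy=-2->C
  (2,8):dx=-7,dy=-9->C; (3,4):dx=-2,dy=+1->D; (3,5):dx=+5,dy=+8->C; (3,6):dx=+3,dy=+6->C
  (3,7):dx=+7,dy=+11->C; (3,8):dx=+2,dy=+4->C; (4,5):dx=+7,dy=+7->C; (4,6):dx=+5,dy=+5->C
  (4,7):dx=+9,dy=+10->C; (4,8):dx=+4,dy=+3->C; (5,6):dx=-2,dy=-2->C; (5,7):dx=+2,dy=+3->C
  (5,8):dx=-3,dy=-4->C; (6,7):dx=+4,dy=+5->C; (6,8):dx=-1,dy=-2->C; (7,8):dx=-5,dy=-7->C
Step 2: C = 27, D = 1, total pairs = 28.
Step 3: tau = (C - D)/(n(n-1)/2) = (27 - 1)/28 = 0.928571.
Step 4: Exact two-sided p-value (enumerate n! = 40320 permutations of y under H0): p = 0.000397.
Step 5: alpha = 0.1. reject H0.

tau_b = 0.9286 (C=27, D=1), p = 0.000397, reject H0.


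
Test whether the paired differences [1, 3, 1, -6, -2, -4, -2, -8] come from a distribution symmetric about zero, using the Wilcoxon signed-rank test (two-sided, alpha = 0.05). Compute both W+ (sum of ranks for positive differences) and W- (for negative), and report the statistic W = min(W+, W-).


Step 1: Drop any zero differences (none here) and take |d_i|.
|d| = [1, 3, 1, 6, 2, 4, 2, 8]
Step 2: Midrank |d_i| (ties get averaged ranks).
ranks: |1|->1.5, |3|->5, |1|->1.5, |6|->7, |2|->3.5, |4|->6, |2|->3.5, |8|->8
Step 3: Attach original signs; sum ranks with positive sign and with negative sign.
W+ = 1.5 + 5 + 1.5 = 8
W- = 7 + 3.5 + 6 + 3.5 + 8 = 28
(Check: W+ + W- = 36 should equal n(n+1)/2 = 36.)
Step 4: Test statistic W = min(W+, W-) = 8.
Step 5: Ties in |d|, so use the tie-corrected normal approximation.
        E[W] = n(n+1)/4 = 8*9/4 = 18.
        Tie groups: |d|=1 (t=2), |d|=2 (t=2); sum(t^3 - t) = 12.
        Var[W] = n(n+1)(2n+1)/24 - sum(t^3-t)/48 = 1224/24 - 12/48 = 50.75.
        z = (W - E[W]) / sqrt(Var[W]) = (8 - 18) / 7.1239 = -1.4037.
        Two-sided p = 2*Phi(z) = 0.160401.
Step 6: alpha = 0.05. fail to reject H0.

W+ = 8, W- = 28, W = min = 8, p = 0.160401, fail to reject H0.


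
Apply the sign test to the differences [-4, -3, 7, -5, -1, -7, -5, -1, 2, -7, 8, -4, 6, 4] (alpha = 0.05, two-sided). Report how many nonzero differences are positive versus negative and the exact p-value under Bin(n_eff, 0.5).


Step 1: Discard zero differences. Original n = 14; n_eff = number of nonzero differences = 14.
Nonzero differences (with sign): -4, -3, +7, -5, -1, -7, -5, -1, +2, -7, +8, -4, +6, +4
Step 2: Count signs: positive = 5, negative = 9.
Step 3: Under H0: P(positive) = 0.5, so the number of positives S ~ Bin(14, 0.5).
Step 4: Two-sided exact p-value = sum of Bin(14,0.5) probabilities at or below the observed probability = 0.423950.
Step 5: alpha = 0.05. fail to reject H0.

n_eff = 14, pos = 5, neg = 9, p = 0.423950, fail to reject H0.


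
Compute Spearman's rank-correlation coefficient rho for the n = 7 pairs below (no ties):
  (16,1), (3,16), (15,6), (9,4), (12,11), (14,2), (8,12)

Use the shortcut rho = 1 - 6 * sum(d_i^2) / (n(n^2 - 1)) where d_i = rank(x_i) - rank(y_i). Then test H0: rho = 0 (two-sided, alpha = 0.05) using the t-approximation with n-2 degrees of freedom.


Step 1: Rank x and y separately (midranks; no ties here).
rank(x): 16->7, 3->1, 15->6, 9->3, 12->4, 14->5, 8->2
rank(y): 1->1, 16->7, 6->4, 4->3, 11->5, 2->2, 12->6
Step 2: d_i = R_x(i) - R_y(i); compute d_i^2.
  (7-1)^2=36, (1-7)^2=36, (6-4)^2=4, (3-3)^2=0, (4-5)^2=1, (5-2)^2=9, (2-6)^2=16
sum(d^2) = 102.
Step 3: rho = 1 - 6*102 / (7*(7^2 - 1)) = 1 - 612/336 = -0.821429.
Step 4: Under H0, t = rho * sqrt((n-2)/(1-rho^2)) = -3.2206 ~ t(5).
Step 5: Two-sided p-value from the t-distribution with 5 df = 0.023449.
Step 6: alpha = 0.05. reject H0.

rho = -0.8214, p = 0.023449, reject H0 at alpha = 0.05.


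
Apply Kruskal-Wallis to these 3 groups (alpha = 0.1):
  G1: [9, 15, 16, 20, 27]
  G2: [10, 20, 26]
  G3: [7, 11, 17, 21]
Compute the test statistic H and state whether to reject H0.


Step 1: Combine all N = 12 observations and assign midranks.
sorted (value, group, rank): (7,G3,1), (9,G1,2), (10,G2,3), (11,G3,4), (15,G1,5), (16,G1,6), (17,G3,7), (20,G1,8.5), (20,G2,8.5), (21,G3,10), (26,G2,11), (27,G1,12)
Step 2: Sum ranks within each group.
R_1 = 33.5 (n_1 = 5)
R_2 = 22.5 (n_2 = 3)
R_3 = 22 (n_3 = 4)
Step 3: H = 12/(N(N+1)) * sum(R_i^2/n_i) - 3(N+1)
     = 12/(12*13) * (33.5^2/5 + 22.5^2/3 + 22^2/4) - 3*13
     = 0.076923 * 514.2 - 39
     = 0.553846.
Step 4: Ties present; correction factor C = 1 - 6/(12^3 - 12) = 0.996503. Corrected H = 0.553846 / 0.996503 = 0.555789.
Step 5: Under H0, H ~ chi^2(2); p-value = 0.757377.
Step 6: alpha = 0.1. fail to reject H0.

H = 0.5558, df = 2, p = 0.757377, fail to reject H0.


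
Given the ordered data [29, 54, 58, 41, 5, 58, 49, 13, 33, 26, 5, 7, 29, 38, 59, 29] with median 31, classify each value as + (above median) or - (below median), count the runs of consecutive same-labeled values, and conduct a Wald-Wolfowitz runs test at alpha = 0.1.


Step 1: Compute median = 31; label A = above, B = below.
Labels in order: BAAABAABABBBBAAB  (n_A = 8, n_B = 8)
Step 2: Count runs R = 9.
Step 3: Under H0 (random ordering), E[R] = 2*n_A*n_B/(n_A+n_B) + 1 = 2*8*8/16 + 1 = 9.0000.
        Var[R] = 2*n_A*n_B*(2*n_A*n_B - n_A - n_B) / ((n_A+n_B)^2 * (n_A+n_B-1)) = 14336/3840 = 3.7333.
        SD[R] = 1.9322.
Step 4: R = E[R], so z = 0 with no continuity correction.
Step 5: Two-sided p-value via normal approximation = 2*(1 - Phi(|z|)) = 1.000000.
Step 6: alpha = 0.1. fail to reject H0.

R = 9, z = 0.0000, p = 1.000000, fail to reject H0.


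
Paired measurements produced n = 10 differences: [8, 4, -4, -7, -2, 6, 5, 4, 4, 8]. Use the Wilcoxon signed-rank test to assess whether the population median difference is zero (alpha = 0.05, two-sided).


Step 1: Drop any zero differences (none here) and take |d_i|.
|d| = [8, 4, 4, 7, 2, 6, 5, 4, 4, 8]
Step 2: Midrank |d_i| (ties get averaged ranks).
ranks: |8|->9.5, |4|->3.5, |4|->3.5, |7|->8, |2|->1, |6|->7, |5|->6, |4|->3.5, |4|->3.5, |8|->9.5
Step 3: Attach original signs; sum ranks with positive sign and with negative sign.
W+ = 9.5 + 3.5 + 7 + 6 + 3.5 + 3.5 + 9.5 = 42.5
W- = 3.5 + 8 + 1 = 12.5
(Check: W+ + W- = 55 should equal n(n+1)/2 = 55.)
Step 4: Test statistic W = min(W+, W-) = 12.5.
Step 5: Ties in |d|, so use the tie-corrected normal approximation.
        E[W] = n(n+1)/4 = 10*11/4 = 27.5.
        Tie groups: |d|=4 (t=4), |d|=8 (t=2); sum(t^3 - t) = 66.
        Var[W] = n(n+1)(2n+1)/24 - sum(t^3-t)/48 = 2310/24 - 66/48 = 94.875.
        z = (W - E[W]) / sqrt(Var[W]) = (12.5 - 27.5) / 9.7404 = -1.5400.
        Two-sided p = 2*Phi(z) = 0.123565.
Step 6: alpha = 0.05. fail to reject H0.

W+ = 42.5, W- = 12.5, W = min = 12.5, p = 0.123565, fail to reject H0.


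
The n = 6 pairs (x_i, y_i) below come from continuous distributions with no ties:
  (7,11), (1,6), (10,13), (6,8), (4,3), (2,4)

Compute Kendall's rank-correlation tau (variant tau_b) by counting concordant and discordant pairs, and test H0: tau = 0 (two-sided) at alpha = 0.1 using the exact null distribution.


Step 1: Enumerate the 15 unordered pairs (i,j) with i<j and classify each by sign(x_j-x_i) * sign(y_j-y_i).
  (1,2):dx=-6,dy=-5->C; (1,3):dx=+3,dy=+2->C; (1,4):dx=-1,dy=-3->C; (1,5):dx=-3,dy=-8->C
  (1,6):dx=-5,dy=-7->C; (2,3):dx=+9,dy=+7->C; (2,4):dx=+5,dy=+2->C; (2,5):dx=+3,dy=-3->D
  (2,6):dx=+1,dy=-2->D; (3,4):dx=-4,dy=-5->C; (3,5):dx=-6,dy=-10->C; (3,6):dx=-8,dy=-9->C
  (4,5):dx=-2,dy=-5->C; (4,6):dx=-4,dy=-4->C; (5,6):dx=-2,dy=+1->D
Step 2: C = 12, D = 3, total pairs = 15.
Step 3: tau = (C - D)/(n(n-1)/2) = (12 - 3)/15 = 0.600000.
Step 4: Exact two-sided p-value (enumerate n! = 720 permutations of y under H0): p = 0.136111.
Step 5: alpha = 0.1. fail to reject H0.

tau_b = 0.6000 (C=12, D=3), p = 0.136111, fail to reject H0.


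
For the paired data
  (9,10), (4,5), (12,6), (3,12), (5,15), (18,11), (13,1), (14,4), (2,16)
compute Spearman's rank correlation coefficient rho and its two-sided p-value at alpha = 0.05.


Step 1: Rank x and y separately (midranks; no ties here).
rank(x): 9->5, 4->3, 12->6, 3->2, 5->4, 18->9, 13->7, 14->8, 2->1
rank(y): 10->5, 5->3, 6->4, 12->7, 15->8, 11->6, 1->1, 4->2, 16->9
Step 2: d_i = R_x(i) - R_y(i); compute d_i^2.
  (5-5)^2=0, (3-3)^2=0, (6-4)^2=4, (2-7)^2=25, (4-8)^2=16, (9-6)^2=9, (7-1)^2=36, (8-2)^2=36, (1-9)^2=64
sum(d^2) = 190.
Step 3: rho = 1 - 6*190 / (9*(9^2 - 1)) = 1 - 1140/720 = -0.583333.
Step 4: Under H0, t = rho * sqrt((n-2)/(1-rho^2)) = -1.9001 ~ t(7).
Step 5: Two-sided p-value from the t-distribution with 7 df = 0.099186.
Step 6: alpha = 0.05. fail to reject H0.

rho = -0.5833, p = 0.099186, fail to reject H0 at alpha = 0.05.


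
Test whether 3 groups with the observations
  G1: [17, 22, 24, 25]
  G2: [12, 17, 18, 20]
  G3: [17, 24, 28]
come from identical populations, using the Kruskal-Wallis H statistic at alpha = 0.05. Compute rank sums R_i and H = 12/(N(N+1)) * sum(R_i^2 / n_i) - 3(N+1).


Step 1: Combine all N = 11 observations and assign midranks.
sorted (value, group, rank): (12,G2,1), (17,G1,3), (17,G2,3), (17,G3,3), (18,G2,5), (20,G2,6), (22,G1,7), (24,G1,8.5), (24,G3,8.5), (25,G1,10), (28,G3,11)
Step 2: Sum ranks within each group.
R_1 = 28.5 (n_1 = 4)
R_2 = 15 (n_2 = 4)
R_3 = 22.5 (n_3 = 3)
Step 3: H = 12/(N(N+1)) * sum(R_i^2/n_i) - 3(N+1)
     = 12/(11*12) * (28.5^2/4 + 15^2/4 + 22.5^2/3) - 3*12
     = 0.090909 * 428.062 - 36
     = 2.914773.
Step 4: Ties present; correction factor C = 1 - 30/(11^3 - 11) = 0.977273. Corrected H = 2.914773 / 0.977273 = 2.982558.
Step 5: Under H0, H ~ chi^2(2); p-value = 0.225085.
Step 6: alpha = 0.05. fail to reject H0.

H = 2.9826, df = 2, p = 0.225085, fail to reject H0.


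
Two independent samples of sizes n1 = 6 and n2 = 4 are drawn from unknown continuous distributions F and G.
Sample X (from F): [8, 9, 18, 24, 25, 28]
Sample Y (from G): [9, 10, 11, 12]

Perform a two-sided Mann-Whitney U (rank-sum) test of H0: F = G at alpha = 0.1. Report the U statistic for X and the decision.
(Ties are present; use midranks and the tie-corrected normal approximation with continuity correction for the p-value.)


Step 1: Combine and sort all 10 observations; assign midranks.
sorted (value, group): (8,X), (9,X), (9,Y), (10,Y), (11,Y), (12,Y), (18,X), (24,X), (25,X), (28,X)
ranks: 8->1, 9->2.5, 9->2.5, 10->4, 11->5, 12->6, 18->7, 24->8, 25->9, 28->10
Step 2: Rank sum for X: R1 = 1 + 2.5 + 7 + 8 + 9 + 10 = 37.5.
Step 3: U_X = R1 - n1(n1+1)/2 = 37.5 - 6*7/2 = 37.5 - 21 = 16.5.
       U_Y = n1*n2 - U_X = 24 - 16.5 = 7.5.
Step 4: Ties are present, so use the tie-corrected normal approximation (with continuity correction) for the p-value.
Step 5: p-value = 0.392330; compare to alpha = 0.1. fail to reject H0.

U_X = 16.5, p = 0.392330, fail to reject H0 at alpha = 0.1.


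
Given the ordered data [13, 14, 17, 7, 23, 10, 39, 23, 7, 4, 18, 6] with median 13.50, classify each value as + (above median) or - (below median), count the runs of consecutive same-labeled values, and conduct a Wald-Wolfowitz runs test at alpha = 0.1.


Step 1: Compute median = 13.50; label A = above, B = below.
Labels in order: BAABABAABBAB  (n_A = 6, n_B = 6)
Step 2: Count runs R = 9.
Step 3: Under H0 (random ordering), E[R] = 2*n_A*n_B/(n_A+n_B) + 1 = 2*6*6/12 + 1 = 7.0000.
        Var[R] = 2*n_A*n_B*(2*n_A*n_B - n_A - n_B) / ((n_A+n_B)^2 * (n_A+n_B-1)) = 4320/1584 = 2.7273.
        SD[R] = 1.6514.
Step 4: Continuity-corrected z = (R - 0.5 - E[R]) / SD[R] = (9 - 0.5 - 7.0000) / 1.6514 = 0.9083.
Step 5: Two-sided p-value via normal approximation = 2*(1 - Phi(|z|)) = 0.363722.
Step 6: alpha = 0.1. fail to reject H0.

R = 9, z = 0.9083, p = 0.363722, fail to reject H0.


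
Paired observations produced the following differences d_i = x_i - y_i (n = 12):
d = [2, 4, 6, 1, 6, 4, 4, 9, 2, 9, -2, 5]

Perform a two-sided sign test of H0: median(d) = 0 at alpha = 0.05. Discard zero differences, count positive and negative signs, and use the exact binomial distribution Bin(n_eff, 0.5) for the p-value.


Step 1: Discard zero differences. Original n = 12; n_eff = number of nonzero differences = 12.
Nonzero differences (with sign): +2, +4, +6, +1, +6, +4, +4, +9, +2, +9, -2, +5
Step 2: Count signs: positive = 11, negative = 1.
Step 3: Under H0: P(positive) = 0.5, so the number of positives S ~ Bin(12, 0.5).
Step 4: Two-sided exact p-value = sum of Bin(12,0.5) probabilities at or below the observed probability = 0.006348.
Step 5: alpha = 0.05. reject H0.

n_eff = 12, pos = 11, neg = 1, p = 0.006348, reject H0.


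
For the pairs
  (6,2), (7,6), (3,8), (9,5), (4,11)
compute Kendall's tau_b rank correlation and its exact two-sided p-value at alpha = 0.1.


Step 1: Enumerate the 10 unordered pairs (i,j) with i<j and classify each by sign(x_j-x_i) * sign(y_j-y_i).
  (1,2):dx=+1,dy=+4->C; (1,3):dx=-3,dy=+6->D; (1,4):dx=+3,dy=+3->C; (1,5):dx=-2,dy=+9->D
  (2,3):dx=-4,dy=+2->D; (2,4):dx=+2,dy=-1->D; (2,5):dx=-3,dy=+5->D; (3,4):dx=+6,dy=-3->D
  (3,5):dx=+1,dy=+3->C; (4,5):dx=-5,dy=+6->D
Step 2: C = 3, D = 7, total pairs = 10.
Step 3: tau = (C - D)/(n(n-1)/2) = (3 - 7)/10 = -0.400000.
Step 4: Exact two-sided p-value (enumerate n! = 120 permutations of y under H0): p = 0.483333.
Step 5: alpha = 0.1. fail to reject H0.

tau_b = -0.4000 (C=3, D=7), p = 0.483333, fail to reject H0.


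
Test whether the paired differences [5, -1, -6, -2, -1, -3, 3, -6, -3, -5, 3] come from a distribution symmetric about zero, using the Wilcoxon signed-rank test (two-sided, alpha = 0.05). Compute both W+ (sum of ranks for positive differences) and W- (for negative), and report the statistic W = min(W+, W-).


Step 1: Drop any zero differences (none here) and take |d_i|.
|d| = [5, 1, 6, 2, 1, 3, 3, 6, 3, 5, 3]
Step 2: Midrank |d_i| (ties get averaged ranks).
ranks: |5|->8.5, |1|->1.5, |6|->10.5, |2|->3, |1|->1.5, |3|->5.5, |3|->5.5, |6|->10.5, |3|->5.5, |5|->8.5, |3|->5.5
Step 3: Attach original signs; sum ranks with positive sign and with negative sign.
W+ = 8.5 + 5.5 + 5.5 = 19.5
W- = 1.5 + 10.5 + 3 + 1.5 + 5.5 + 10.5 + 5.5 + 8.5 = 46.5
(Check: W+ + W- = 66 should equal n(n+1)/2 = 66.)
Step 4: Test statistic W = min(W+, W-) = 19.5.
Step 5: Ties in |d|, so use the tie-corrected normal approximation.
        E[W] = n(n+1)/4 = 11*12/4 = 33.
        Tie groups: |d|=1 (t=2), |d|=3 (t=4), |d|=5 (t=2), |d|=6 (t=2); sum(t^3 - t) = 78.
        Var[W] = n(n+1)(2n+1)/24 - sum(t^3-t)/48 = 3036/24 - 78/48 = 124.875.
        z = (W - E[W]) / sqrt(Var[W]) = (19.5 - 33) / 11.1747 = -1.2081.
        Two-sided p = 2*Phi(z) = 0.227016.
Step 6: alpha = 0.05. fail to reject H0.

W+ = 19.5, W- = 46.5, W = min = 19.5, p = 0.227016, fail to reject H0.


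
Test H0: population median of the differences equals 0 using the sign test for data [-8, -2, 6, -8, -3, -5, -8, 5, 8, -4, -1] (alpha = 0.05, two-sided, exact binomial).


Step 1: Discard zero differences. Original n = 11; n_eff = number of nonzero differences = 11.
Nonzero differences (with sign): -8, -2, +6, -8, -3, -5, -8, +5, +8, -4, -1
Step 2: Count signs: positive = 3, negative = 8.
Step 3: Under H0: P(positive) = 0.5, so the number of positives S ~ Bin(11, 0.5).
Step 4: Two-sided exact p-value = sum of Bin(11,0.5) probabilities at or below the observed probability = 0.226562.
Step 5: alpha = 0.05. fail to reject H0.

n_eff = 11, pos = 3, neg = 8, p = 0.226562, fail to reject H0.


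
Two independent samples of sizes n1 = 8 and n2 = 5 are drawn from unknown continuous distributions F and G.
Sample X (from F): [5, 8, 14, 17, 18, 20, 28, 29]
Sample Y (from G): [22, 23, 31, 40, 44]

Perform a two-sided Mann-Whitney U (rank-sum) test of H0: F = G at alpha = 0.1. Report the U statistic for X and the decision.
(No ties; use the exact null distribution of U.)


Step 1: Combine and sort all 13 observations; assign midranks.
sorted (value, group): (5,X), (8,X), (14,X), (17,X), (18,X), (20,X), (22,Y), (23,Y), (28,X), (29,X), (31,Y), (40,Y), (44,Y)
ranks: 5->1, 8->2, 14->3, 17->4, 18->5, 20->6, 22->7, 23->8, 28->9, 29->10, 31->11, 40->12, 44->13
Step 2: Rank sum for X: R1 = 1 + 2 + 3 + 4 + 5 + 6 + 9 + 10 = 40.
Step 3: U_X = R1 - n1(n1+1)/2 = 40 - 8*9/2 = 40 - 36 = 4.
       U_Y = n1*n2 - U_X = 40 - 4 = 36.
Step 4: No ties, so the exact null distribution of U (based on enumerating the C(13,8) = 1287 equally likely rank assignments) gives the two-sided p-value.
Step 5: p-value = 0.018648; compare to alpha = 0.1. reject H0.

U_X = 4, p = 0.018648, reject H0 at alpha = 0.1.


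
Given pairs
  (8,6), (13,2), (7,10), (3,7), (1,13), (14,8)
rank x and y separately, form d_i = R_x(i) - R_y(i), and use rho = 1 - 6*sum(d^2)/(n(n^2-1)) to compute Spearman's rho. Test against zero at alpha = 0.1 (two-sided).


Step 1: Rank x and y separately (midranks; no ties here).
rank(x): 8->4, 13->5, 7->3, 3->2, 1->1, 14->6
rank(y): 6->2, 2->1, 10->5, 7->3, 13->6, 8->4
Step 2: d_i = R_x(i) - R_y(i); compute d_i^2.
  (4-2)^2=4, (5-1)^2=16, (3-5)^2=4, (2-3)^2=1, (1-6)^2=25, (6-4)^2=4
sum(d^2) = 54.
Step 3: rho = 1 - 6*54 / (6*(6^2 - 1)) = 1 - 324/210 = -0.542857.
Step 4: Under H0, t = rho * sqrt((n-2)/(1-rho^2)) = -1.2928 ~ t(4).
Step 5: Two-sided p-value from the t-distribution with 4 df = 0.265703.
Step 6: alpha = 0.1. fail to reject H0.

rho = -0.5429, p = 0.265703, fail to reject H0 at alpha = 0.1.


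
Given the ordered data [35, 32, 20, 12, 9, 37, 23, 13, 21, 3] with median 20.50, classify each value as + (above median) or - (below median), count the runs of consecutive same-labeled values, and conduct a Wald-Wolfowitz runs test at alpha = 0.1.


Step 1: Compute median = 20.50; label A = above, B = below.
Labels in order: AABBBAABAB  (n_A = 5, n_B = 5)
Step 2: Count runs R = 6.
Step 3: Under H0 (random ordering), E[R] = 2*n_A*n_B/(n_A+n_B) + 1 = 2*5*5/10 + 1 = 6.0000.
        Var[R] = 2*n_A*n_B*(2*n_A*n_B - n_A - n_B) / ((n_A+n_B)^2 * (n_A+n_B-1)) = 2000/900 = 2.2222.
        SD[R] = 1.4907.
Step 4: R = E[R], so z = 0 with no continuity correction.
Step 5: Two-sided p-value via normal approximation = 2*(1 - Phi(|z|)) = 1.000000.
Step 6: alpha = 0.1. fail to reject H0.

R = 6, z = 0.0000, p = 1.000000, fail to reject H0.


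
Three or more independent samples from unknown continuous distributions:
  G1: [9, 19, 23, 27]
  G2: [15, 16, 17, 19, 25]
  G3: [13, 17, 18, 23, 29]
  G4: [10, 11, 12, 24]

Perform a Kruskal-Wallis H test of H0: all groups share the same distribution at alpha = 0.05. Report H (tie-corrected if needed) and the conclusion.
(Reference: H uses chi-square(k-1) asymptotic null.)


Step 1: Combine all N = 18 observations and assign midranks.
sorted (value, group, rank): (9,G1,1), (10,G4,2), (11,G4,3), (12,G4,4), (13,G3,5), (15,G2,6), (16,G2,7), (17,G2,8.5), (17,G3,8.5), (18,G3,10), (19,G1,11.5), (19,G2,11.5), (23,G1,13.5), (23,G3,13.5), (24,G4,15), (25,G2,16), (27,G1,17), (29,G3,18)
Step 2: Sum ranks within each group.
R_1 = 43 (n_1 = 4)
R_2 = 49 (n_2 = 5)
R_3 = 55 (n_3 = 5)
R_4 = 24 (n_4 = 4)
Step 3: H = 12/(N(N+1)) * sum(R_i^2/n_i) - 3(N+1)
     = 12/(18*19) * (43^2/4 + 49^2/5 + 55^2/5 + 24^2/4) - 3*19
     = 0.035088 * 1691.45 - 57
     = 2.349123.
Step 4: Ties present; correction factor C = 1 - 18/(18^3 - 18) = 0.996904. Corrected H = 2.349123 / 0.996904 = 2.356418.
Step 5: Under H0, H ~ chi^2(3); p-value = 0.501799.
Step 6: alpha = 0.05. fail to reject H0.

H = 2.3564, df = 3, p = 0.501799, fail to reject H0.


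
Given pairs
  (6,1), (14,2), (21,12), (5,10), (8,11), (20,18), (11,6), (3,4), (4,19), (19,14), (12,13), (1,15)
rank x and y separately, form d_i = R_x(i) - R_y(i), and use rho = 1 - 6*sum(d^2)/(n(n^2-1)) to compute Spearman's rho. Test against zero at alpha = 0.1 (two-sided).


Step 1: Rank x and y separately (midranks; no ties here).
rank(x): 6->5, 14->9, 21->12, 5->4, 8->6, 20->11, 11->7, 3->2, 4->3, 19->10, 12->8, 1->1
rank(y): 1->1, 2->2, 12->7, 10->5, 11->6, 18->11, 6->4, 4->3, 19->12, 14->9, 13->8, 15->10
Step 2: d_i = R_x(i) - R_y(i); compute d_i^2.
  (5-1)^2=16, (9-2)^2=49, (12-7)^2=25, (4-5)^2=1, (6-6)^2=0, (11-11)^2=0, (7-4)^2=9, (2-3)^2=1, (3-12)^2=81, (10-9)^2=1, (8-8)^2=0, (1-10)^2=81
sum(d^2) = 264.
Step 3: rho = 1 - 6*264 / (12*(12^2 - 1)) = 1 - 1584/1716 = 0.076923.
Step 4: Under H0, t = rho * sqrt((n-2)/(1-rho^2)) = 0.2440 ~ t(10).
Step 5: Two-sided p-value from the t-distribution with 10 df = 0.812183.
Step 6: alpha = 0.1. fail to reject H0.

rho = 0.0769, p = 0.812183, fail to reject H0 at alpha = 0.1.


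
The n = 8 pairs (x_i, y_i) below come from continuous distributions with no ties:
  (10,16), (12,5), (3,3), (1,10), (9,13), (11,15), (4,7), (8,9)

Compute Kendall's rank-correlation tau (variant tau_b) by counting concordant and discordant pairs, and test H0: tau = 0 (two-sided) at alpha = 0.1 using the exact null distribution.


Step 1: Enumerate the 28 unordered pairs (i,j) with i<j and classify each by sign(x_j-x_i) * sign(y_j-y_i).
  (1,2):dx=+2,dy=-11->D; (1,3):dx=-7,dy=-13->C; (1,4):dx=-9,dy=-6->C; (1,5):dx=-1,dy=-3->C
  (1,6):dx=+1,dy=-1->D; (1,7):dx=-6,dy=-9->C; (1,8):dx=-2,dy=-7->C; (2,3):dx=-9,dy=-2->C
  (2,4):dx=-11,dy=+5->D; (2,5):dx=-3,dy=+8->D; (2,6):dx=-1,dy=+10->D; (2,7):dx=-8,dy=+2->D
  (2,8):dx=-4,dy=+4->D; (3,4):dx=-2,dy=+7->D; (3,5):dx=+6,dy=+10->C; (3,6):dx=+8,dy=+12->C
  (3,7):dx=+1,dy=+4->C; (3,8):dx=+5,dy=+6->C; (4,5):dx=+8,dy=+3->C; (4,6):dx=+10,dy=+5->C
  (4,7):dx=+3,dy=-3->D; (4,8):dx=+7,dy=-1->D; (5,6):dx=+2,dy=+2->C; (5,7):dx=-5,dy=-6->C
  (5,8):dx=-1,dy=-4->C; (6,7):dx=-7,dy=-8->C; (6,8):dx=-3,dy=-6->C; (7,8):dx=+4,dy=+2->C
Step 2: C = 18, D = 10, total pairs = 28.
Step 3: tau = (C - D)/(n(n-1)/2) = (18 - 10)/28 = 0.285714.
Step 4: Exact two-sided p-value (enumerate n! = 40320 permutations of y under H0): p = 0.398760.
Step 5: alpha = 0.1. fail to reject H0.

tau_b = 0.2857 (C=18, D=10), p = 0.398760, fail to reject H0.


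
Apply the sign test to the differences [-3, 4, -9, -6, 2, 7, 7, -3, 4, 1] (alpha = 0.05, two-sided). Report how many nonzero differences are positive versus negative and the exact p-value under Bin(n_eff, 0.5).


Step 1: Discard zero differences. Original n = 10; n_eff = number of nonzero differences = 10.
Nonzero differences (with sign): -3, +4, -9, -6, +2, +7, +7, -3, +4, +1
Step 2: Count signs: positive = 6, negative = 4.
Step 3: Under H0: P(positive) = 0.5, so the number of positives S ~ Bin(10, 0.5).
Step 4: Two-sided exact p-value = sum of Bin(10,0.5) probabilities at or below the observed probability = 0.753906.
Step 5: alpha = 0.05. fail to reject H0.

n_eff = 10, pos = 6, neg = 4, p = 0.753906, fail to reject H0.


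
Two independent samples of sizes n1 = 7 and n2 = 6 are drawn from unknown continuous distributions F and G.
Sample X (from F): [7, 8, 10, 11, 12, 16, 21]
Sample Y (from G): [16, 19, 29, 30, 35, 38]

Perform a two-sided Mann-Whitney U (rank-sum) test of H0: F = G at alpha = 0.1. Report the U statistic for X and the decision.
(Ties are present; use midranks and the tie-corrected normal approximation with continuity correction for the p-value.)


Step 1: Combine and sort all 13 observations; assign midranks.
sorted (value, group): (7,X), (8,X), (10,X), (11,X), (12,X), (16,X), (16,Y), (19,Y), (21,X), (29,Y), (30,Y), (35,Y), (38,Y)
ranks: 7->1, 8->2, 10->3, 11->4, 12->5, 16->6.5, 16->6.5, 19->8, 21->9, 29->10, 30->11, 35->12, 38->13
Step 2: Rank sum for X: R1 = 1 + 2 + 3 + 4 + 5 + 6.5 + 9 = 30.5.
Step 3: U_X = R1 - n1(n1+1)/2 = 30.5 - 7*8/2 = 30.5 - 28 = 2.5.
       U_Y = n1*n2 - U_X = 42 - 2.5 = 39.5.
Step 4: Ties are present, so use the tie-corrected normal approximation (with continuity correction) for the p-value.
Step 5: p-value = 0.010025; compare to alpha = 0.1. reject H0.

U_X = 2.5, p = 0.010025, reject H0 at alpha = 0.1.


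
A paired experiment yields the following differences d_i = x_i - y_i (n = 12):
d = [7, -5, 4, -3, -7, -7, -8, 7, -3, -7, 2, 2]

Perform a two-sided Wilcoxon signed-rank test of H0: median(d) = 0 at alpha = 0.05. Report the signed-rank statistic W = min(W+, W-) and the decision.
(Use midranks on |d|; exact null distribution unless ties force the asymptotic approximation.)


Step 1: Drop any zero differences (none here) and take |d_i|.
|d| = [7, 5, 4, 3, 7, 7, 8, 7, 3, 7, 2, 2]
Step 2: Midrank |d_i| (ties get averaged ranks).
ranks: |7|->9, |5|->6, |4|->5, |3|->3.5, |7|->9, |7|->9, |8|->12, |7|->9, |3|->3.5, |7|->9, |2|->1.5, |2|->1.5
Step 3: Attach original signs; sum ranks with positive sign and with negative sign.
W+ = 9 + 5 + 9 + 1.5 + 1.5 = 26
W- = 6 + 3.5 + 9 + 9 + 12 + 3.5 + 9 = 52
(Check: W+ + W- = 78 should equal n(n+1)/2 = 78.)
Step 4: Test statistic W = min(W+, W-) = 26.
Step 5: Ties in |d|, so use the tie-corrected normal approximation.
        E[W] = n(n+1)/4 = 12*13/4 = 39.
        Tie groups: |d|=2 (t=2), |d|=3 (t=2), |d|=7 (t=5); sum(t^3 - t) = 132.
        Var[W] = n(n+1)(2n+1)/24 - sum(t^3-t)/48 = 3900/24 - 132/48 = 159.75.
        z = (W - E[W]) / sqrt(Var[W]) = (26 - 39) / 12.6392 = -1.0285.
        Two-sided p = 2*Phi(z) = 0.303694.
Step 6: alpha = 0.05. fail to reject H0.

W+ = 26, W- = 52, W = min = 26, p = 0.303694, fail to reject H0.


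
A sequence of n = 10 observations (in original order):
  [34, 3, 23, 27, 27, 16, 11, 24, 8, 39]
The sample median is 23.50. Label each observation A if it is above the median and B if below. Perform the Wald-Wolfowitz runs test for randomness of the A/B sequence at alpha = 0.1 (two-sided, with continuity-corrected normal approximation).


Step 1: Compute median = 23.50; label A = above, B = below.
Labels in order: ABBAABBABA  (n_A = 5, n_B = 5)
Step 2: Count runs R = 7.
Step 3: Under H0 (random ordering), E[R] = 2*n_A*n_B/(n_A+n_B) + 1 = 2*5*5/10 + 1 = 6.0000.
        Var[R] = 2*n_A*n_B*(2*n_A*n_B - n_A - n_B) / ((n_A+n_B)^2 * (n_A+n_B-1)) = 2000/900 = 2.2222.
        SD[R] = 1.4907.
Step 4: Continuity-corrected z = (R - 0.5 - E[R]) / SD[R] = (7 - 0.5 - 6.0000) / 1.4907 = 0.3354.
Step 5: Two-sided p-value via normal approximation = 2*(1 - Phi(|z|)) = 0.737316.
Step 6: alpha = 0.1. fail to reject H0.

R = 7, z = 0.3354, p = 0.737316, fail to reject H0.


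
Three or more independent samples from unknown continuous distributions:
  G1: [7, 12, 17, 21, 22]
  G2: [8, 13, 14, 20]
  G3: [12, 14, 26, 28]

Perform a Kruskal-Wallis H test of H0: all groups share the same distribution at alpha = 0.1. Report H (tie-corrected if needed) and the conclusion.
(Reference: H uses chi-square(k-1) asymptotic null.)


Step 1: Combine all N = 13 observations and assign midranks.
sorted (value, group, rank): (7,G1,1), (8,G2,2), (12,G1,3.5), (12,G3,3.5), (13,G2,5), (14,G2,6.5), (14,G3,6.5), (17,G1,8), (20,G2,9), (21,G1,10), (22,G1,11), (26,G3,12), (28,G3,13)
Step 2: Sum ranks within each group.
R_1 = 33.5 (n_1 = 5)
R_2 = 22.5 (n_2 = 4)
R_3 = 35 (n_3 = 4)
Step 3: H = 12/(N(N+1)) * sum(R_i^2/n_i) - 3(N+1)
     = 12/(13*14) * (33.5^2/5 + 22.5^2/4 + 35^2/4) - 3*14
     = 0.065934 * 657.263 - 42
     = 1.335989.
Step 4: Ties present; correction factor C = 1 - 12/(13^3 - 13) = 0.994505. Corrected H = 1.335989 / 0.994505 = 1.343370.
Step 5: Under H0, H ~ chi^2(2); p-value = 0.510847.
Step 6: alpha = 0.1. fail to reject H0.

H = 1.3434, df = 2, p = 0.510847, fail to reject H0.


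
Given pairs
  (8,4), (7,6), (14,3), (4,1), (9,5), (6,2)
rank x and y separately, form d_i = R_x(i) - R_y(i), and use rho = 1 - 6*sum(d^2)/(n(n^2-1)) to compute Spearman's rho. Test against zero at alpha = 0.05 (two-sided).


Step 1: Rank x and y separately (midranks; no ties here).
rank(x): 8->4, 7->3, 14->6, 4->1, 9->5, 6->2
rank(y): 4->4, 6->6, 3->3, 1->1, 5->5, 2->2
Step 2: d_i = R_x(i) - R_y(i); compute d_i^2.
  (4-4)^2=0, (3-6)^2=9, (6-3)^2=9, (1-1)^2=0, (5-5)^2=0, (2-2)^2=0
sum(d^2) = 18.
Step 3: rho = 1 - 6*18 / (6*(6^2 - 1)) = 1 - 108/210 = 0.485714.
Step 4: Under H0, t = rho * sqrt((n-2)/(1-rho^2)) = 1.1113 ~ t(4).
Step 5: Two-sided p-value from the t-distribution with 4 df = 0.328723.
Step 6: alpha = 0.05. fail to reject H0.

rho = 0.4857, p = 0.328723, fail to reject H0 at alpha = 0.05.
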